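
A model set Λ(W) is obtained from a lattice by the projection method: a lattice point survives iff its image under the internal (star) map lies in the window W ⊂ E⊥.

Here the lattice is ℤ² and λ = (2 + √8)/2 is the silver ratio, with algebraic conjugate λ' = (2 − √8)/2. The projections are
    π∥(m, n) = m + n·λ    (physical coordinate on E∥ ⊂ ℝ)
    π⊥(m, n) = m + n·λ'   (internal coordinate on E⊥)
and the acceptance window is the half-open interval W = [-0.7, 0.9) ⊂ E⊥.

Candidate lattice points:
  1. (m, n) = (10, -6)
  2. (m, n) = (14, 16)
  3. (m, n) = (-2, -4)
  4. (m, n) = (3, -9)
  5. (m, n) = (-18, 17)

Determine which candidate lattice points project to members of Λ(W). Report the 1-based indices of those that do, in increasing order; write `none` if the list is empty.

λ' = (2−√8)/2 ≈ -0.4142.
[1] lift (10,-6): star map gives 12.4853; window check -0.7 ≤ 12.4853 < 0.9 is false → out
[2] lift (14,16): star map gives 7.3726; window check -0.7 ≤ 7.3726 < 0.9 is false → out
[3] lift (-2,-4): star map gives -0.3431; window check -0.7 ≤ -0.3431 < 0.9 is true → IN Λ
[4] lift (3,-9): star map gives 6.7279; window check -0.7 ≤ 6.7279 < 0.9 is false → out
[5] lift (-18,17): star map gives -25.0416; window check -0.7 ≤ -25.0416 < 0.9 is false → out

3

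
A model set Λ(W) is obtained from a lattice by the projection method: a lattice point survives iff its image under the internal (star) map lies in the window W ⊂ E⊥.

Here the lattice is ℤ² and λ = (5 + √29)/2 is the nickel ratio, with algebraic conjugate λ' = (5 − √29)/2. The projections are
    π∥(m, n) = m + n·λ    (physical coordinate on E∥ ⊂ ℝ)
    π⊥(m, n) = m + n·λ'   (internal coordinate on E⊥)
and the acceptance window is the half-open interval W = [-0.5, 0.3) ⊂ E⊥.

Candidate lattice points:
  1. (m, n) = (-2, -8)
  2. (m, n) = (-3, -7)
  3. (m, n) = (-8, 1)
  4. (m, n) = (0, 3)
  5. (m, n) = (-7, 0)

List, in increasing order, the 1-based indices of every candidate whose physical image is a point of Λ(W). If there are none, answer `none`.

1

Numerically λ ≈ 5.192582 and λ' = −1/λ ≈ -0.192582.
#1 (-2,-8): internal coord -2 + (-8)·λ' = -0.459341; -0.459341 ∈ [-0.5, 0.3) → IN Λ
#2 (-3,-7): internal coord -3 + (-7)·λ' = -1.651923; -1.651923 ∉ [-0.5, 0.3) → out
#3 (-8,1): internal coord -8 + (1)·λ' = -8.192582; -8.192582 ∉ [-0.5, 0.3) → out
#4 (0,3): internal coord 0 + (3)·λ' = -0.577747; -0.577747 ∉ [-0.5, 0.3) → out
#5 (-7,0): internal coord -7 + (0)·λ' = -7.000000; -7.000000 ∉ [-0.5, 0.3) → out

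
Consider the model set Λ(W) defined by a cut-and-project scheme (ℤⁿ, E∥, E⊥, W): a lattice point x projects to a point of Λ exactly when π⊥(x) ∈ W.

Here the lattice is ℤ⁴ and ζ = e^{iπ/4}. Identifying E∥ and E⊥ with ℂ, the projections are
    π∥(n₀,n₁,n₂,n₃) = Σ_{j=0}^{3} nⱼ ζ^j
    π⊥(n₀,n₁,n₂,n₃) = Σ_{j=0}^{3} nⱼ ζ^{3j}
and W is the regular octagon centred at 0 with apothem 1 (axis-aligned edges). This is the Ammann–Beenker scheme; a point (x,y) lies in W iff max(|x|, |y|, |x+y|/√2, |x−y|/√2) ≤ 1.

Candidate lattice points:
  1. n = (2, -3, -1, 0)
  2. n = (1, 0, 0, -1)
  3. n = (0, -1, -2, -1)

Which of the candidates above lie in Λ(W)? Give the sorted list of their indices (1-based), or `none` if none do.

2, 3

With ζ = e^{iπ/4} the internal vectors are ζ^0,ζ^3,ζ^6,ζ^9.
candidate 1: n = (2, -3, -1, 0) → π⊥ ≈ (+4.1213, -1.1213); max(|x|,|y|,|x±y|/√2) = 4.1213 > 1 ⇒ ∉ W
candidate 2: n = (1, 0, 0, -1) → π⊥ ≈ (+0.2929, -0.7071); max(|x|,|y|,|x±y|/√2) = 0.7071 ≤ 1 ⇒ ∈ W
candidate 3: n = (0, -1, -2, -1) → π⊥ ≈ (+0.0000, +0.5858); max(|x|,|y|,|x±y|/√2) = 0.5858 ≤ 1 ⇒ ∈ W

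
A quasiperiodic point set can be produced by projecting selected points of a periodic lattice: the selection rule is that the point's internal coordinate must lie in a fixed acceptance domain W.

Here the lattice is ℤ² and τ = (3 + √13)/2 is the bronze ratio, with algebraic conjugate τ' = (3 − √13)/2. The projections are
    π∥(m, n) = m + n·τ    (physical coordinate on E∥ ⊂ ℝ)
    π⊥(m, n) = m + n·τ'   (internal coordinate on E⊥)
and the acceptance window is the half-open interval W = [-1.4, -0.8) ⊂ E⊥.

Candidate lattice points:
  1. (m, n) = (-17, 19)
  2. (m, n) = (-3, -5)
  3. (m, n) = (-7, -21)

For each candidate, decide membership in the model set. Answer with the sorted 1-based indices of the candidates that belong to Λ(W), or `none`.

Numerically τ ≈ 3.302776 and τ' = −1/τ ≈ -0.302776.
[1] lift (-17,19): star map gives -22.752737; window check -1.4 ≤ -22.752737 < -0.8 is false → out
[2] lift (-3,-5): star map gives -1.486122; window check -1.4 ≤ -1.486122 < -0.8 is false → out
[3] lift (-7,-21): star map gives -0.641712; window check -1.4 ≤ -0.641712 < -0.8 is false → out

none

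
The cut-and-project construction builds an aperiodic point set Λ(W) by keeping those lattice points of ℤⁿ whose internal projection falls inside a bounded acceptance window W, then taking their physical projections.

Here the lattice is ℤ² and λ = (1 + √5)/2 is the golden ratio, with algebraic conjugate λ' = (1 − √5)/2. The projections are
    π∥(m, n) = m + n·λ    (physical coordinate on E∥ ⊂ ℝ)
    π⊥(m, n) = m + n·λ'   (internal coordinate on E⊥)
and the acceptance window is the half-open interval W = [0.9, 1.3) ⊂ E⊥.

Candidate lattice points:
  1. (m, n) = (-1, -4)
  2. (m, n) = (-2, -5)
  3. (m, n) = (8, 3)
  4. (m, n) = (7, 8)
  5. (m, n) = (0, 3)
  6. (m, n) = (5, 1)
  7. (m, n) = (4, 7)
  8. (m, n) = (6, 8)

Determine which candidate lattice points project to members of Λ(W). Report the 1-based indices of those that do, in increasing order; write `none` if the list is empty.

Numerically λ ≈ 1.618034 and λ' = −1/λ ≈ -0.618034.
candidate 1: (m,n)=(-1,-4) → π∥ = -1-4·λ ≈ -7.472136, π⊥ = -1-4·λ' ≈ 1.472136 ∉ [0.9, 1.3) ⇒ out
candidate 2: (m,n)=(-2,-5) → π∥ = -2-5·λ ≈ -10.090170, π⊥ = -2-5·λ' ≈ 1.090170 ∈ [0.9, 1.3) ⇒ IN Λ
candidate 3: (m,n)=(8,3) → π∥ = 8+3·λ ≈ 12.854102, π⊥ = 8+3·λ' ≈ 6.145898 ∉ [0.9, 1.3) ⇒ out
candidate 4: (m,n)=(7,8) → π∥ = 7+8·λ ≈ 19.944272, π⊥ = 7+8·λ' ≈ 2.055728 ∉ [0.9, 1.3) ⇒ out
candidate 5: (m,n)=(0,3) → π∥ = 0+3·λ ≈ 4.854102, π⊥ = 0+3·λ' ≈ -1.854102 ∉ [0.9, 1.3) ⇒ out
candidate 6: (m,n)=(5,1) → π∥ = 5+1·λ ≈ 6.618034, π⊥ = 5+1·λ' ≈ 4.381966 ∉ [0.9, 1.3) ⇒ out
candidate 7: (m,n)=(4,7) → π∥ = 4+7·λ ≈ 15.326238, π⊥ = 4+7·λ' ≈ -0.326238 ∉ [0.9, 1.3) ⇒ out
candidate 8: (m,n)=(6,8) → π∥ = 6+8·λ ≈ 18.944272, π⊥ = 6+8·λ' ≈ 1.055728 ∈ [0.9, 1.3) ⇒ IN Λ

2, 8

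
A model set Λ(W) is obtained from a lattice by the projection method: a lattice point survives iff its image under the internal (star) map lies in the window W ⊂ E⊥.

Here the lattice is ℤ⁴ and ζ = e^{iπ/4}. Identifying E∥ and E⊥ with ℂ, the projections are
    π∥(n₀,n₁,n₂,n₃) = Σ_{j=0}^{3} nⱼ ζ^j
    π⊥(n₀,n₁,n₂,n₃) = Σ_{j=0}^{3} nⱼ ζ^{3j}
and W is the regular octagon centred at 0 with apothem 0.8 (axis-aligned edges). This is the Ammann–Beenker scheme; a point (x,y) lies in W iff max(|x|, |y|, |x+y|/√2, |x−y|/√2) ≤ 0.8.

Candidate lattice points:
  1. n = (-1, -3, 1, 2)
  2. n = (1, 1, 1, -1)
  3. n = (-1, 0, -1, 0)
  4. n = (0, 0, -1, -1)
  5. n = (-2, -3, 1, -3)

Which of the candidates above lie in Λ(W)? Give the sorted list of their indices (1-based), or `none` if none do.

π⊥(n) = n₀ + n₁ζ³ + n₂ζ⁶ + n₃ζ⁹ where ζ = e^{iπ/4}.
candidate 1: n = (-1, -3, 1, 2) → π⊥ ≈ (+2.5355, -1.7071); max(|x|,|y|,|x±y|/√2) = 3.0000 > 0.8 ⇒ ∉ W
candidate 2: n = (1, 1, 1, -1) → π⊥ ≈ (-0.4142, -1.0000); max(|x|,|y|,|x±y|/√2) = 1.0000 > 0.8 ⇒ ∉ W
candidate 3: n = (-1, 0, -1, 0) → π⊥ ≈ (-1.0000, +1.0000); max(|x|,|y|,|x±y|/√2) = 1.4142 > 0.8 ⇒ ∉ W
candidate 4: n = (0, 0, -1, -1) → π⊥ ≈ (-0.7071, +0.2929); max(|x|,|y|,|x±y|/√2) = 0.7071 ≤ 0.8 ⇒ ∈ W
candidate 5: n = (-2, -3, 1, -3) → π⊥ ≈ (-2.0000, -5.2426); max(|x|,|y|,|x±y|/√2) = 5.2426 > 0.8 ⇒ ∉ W

4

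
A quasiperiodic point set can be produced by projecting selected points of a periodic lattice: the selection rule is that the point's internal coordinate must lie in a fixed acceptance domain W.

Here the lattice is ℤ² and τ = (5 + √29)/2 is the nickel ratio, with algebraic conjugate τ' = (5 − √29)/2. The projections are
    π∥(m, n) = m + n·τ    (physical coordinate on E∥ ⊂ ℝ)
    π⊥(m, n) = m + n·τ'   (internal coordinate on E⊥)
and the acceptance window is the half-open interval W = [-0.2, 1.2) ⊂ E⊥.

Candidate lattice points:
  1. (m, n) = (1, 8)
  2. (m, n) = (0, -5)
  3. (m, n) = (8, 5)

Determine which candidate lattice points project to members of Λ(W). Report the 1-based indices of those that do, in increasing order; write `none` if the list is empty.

Compute τ' = (5−√29)/2 = -0.1926, so π⊥(m,n) = m -0.1926·n.
#1 (1,8): internal coord 1 + (8)·τ' = -0.5407; -0.5407 ∉ [-0.2, 1.2) → out
#2 (0,-5): internal coord 0 + (-5)·τ' = +0.9629; +0.9629 ∈ [-0.2, 1.2) → IN Λ
#3 (8,5): internal coord 8 + (5)·τ' = +7.0371; +7.0371 ∉ [-0.2, 1.2) → out

2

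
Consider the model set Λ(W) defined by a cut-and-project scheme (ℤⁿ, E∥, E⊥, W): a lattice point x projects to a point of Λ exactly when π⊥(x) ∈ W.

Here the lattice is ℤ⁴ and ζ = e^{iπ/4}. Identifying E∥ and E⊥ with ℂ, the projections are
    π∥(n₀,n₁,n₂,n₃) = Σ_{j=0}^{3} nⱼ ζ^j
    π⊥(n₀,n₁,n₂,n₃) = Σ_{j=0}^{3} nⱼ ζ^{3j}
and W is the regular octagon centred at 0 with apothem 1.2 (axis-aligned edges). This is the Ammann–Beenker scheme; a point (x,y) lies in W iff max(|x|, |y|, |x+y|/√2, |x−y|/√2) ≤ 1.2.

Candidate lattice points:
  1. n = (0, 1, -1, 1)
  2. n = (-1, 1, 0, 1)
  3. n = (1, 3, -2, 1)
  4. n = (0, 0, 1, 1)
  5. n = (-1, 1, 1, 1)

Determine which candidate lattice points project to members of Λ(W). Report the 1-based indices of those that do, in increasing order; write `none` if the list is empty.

4, 5

π⊥(n) = n₀ + n₁ζ³ + n₂ζ⁶ + n₃ζ⁹ where ζ = e^{iπ/4}.
#1 (0, 1, -1, 1): internal (0.00000, 2.41421); octagon support 2.41421 vs apothem 1.2 → ∉ W
#2 (-1, 1, 0, 1): internal (-1.00000, 1.41421); octagon support 1.70711 vs apothem 1.2 → ∉ W
#3 (1, 3, -2, 1): internal (-0.41421, 4.82843); octagon support 4.82843 vs apothem 1.2 → ∉ W
#4 (0, 0, 1, 1): internal (0.70711, -0.29289); octagon support 0.70711 vs apothem 1.2 → ∈ W
#5 (-1, 1, 1, 1): internal (-1.00000, 0.41421); octagon support 1.00000 vs apothem 1.2 → ∈ W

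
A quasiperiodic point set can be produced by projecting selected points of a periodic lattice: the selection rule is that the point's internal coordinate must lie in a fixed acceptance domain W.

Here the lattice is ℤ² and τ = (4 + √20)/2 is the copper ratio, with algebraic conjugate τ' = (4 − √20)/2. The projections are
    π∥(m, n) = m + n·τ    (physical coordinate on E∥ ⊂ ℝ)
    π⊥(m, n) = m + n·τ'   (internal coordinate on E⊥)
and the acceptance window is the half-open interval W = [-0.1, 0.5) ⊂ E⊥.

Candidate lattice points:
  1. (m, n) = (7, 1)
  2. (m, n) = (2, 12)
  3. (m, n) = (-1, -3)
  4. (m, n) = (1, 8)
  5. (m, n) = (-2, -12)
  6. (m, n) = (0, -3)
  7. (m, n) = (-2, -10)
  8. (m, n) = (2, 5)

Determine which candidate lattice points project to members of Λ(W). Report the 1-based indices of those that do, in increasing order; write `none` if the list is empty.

7

τ' = (4−√20)/2 ≈ -0.236068.
[1] lift (7,1): star map gives 6.763932; window check -0.1 ≤ 6.763932 < 0.5 is false → out
[2] lift (2,12): star map gives -0.832816; window check -0.1 ≤ -0.832816 < 0.5 is false → out
[3] lift (-1,-3): star map gives -0.291796; window check -0.1 ≤ -0.291796 < 0.5 is false → out
[4] lift (1,8): star map gives -0.888544; window check -0.1 ≤ -0.888544 < 0.5 is false → out
[5] lift (-2,-12): star map gives 0.832816; window check -0.1 ≤ 0.832816 < 0.5 is false → out
[6] lift (0,-3): star map gives 0.708204; window check -0.1 ≤ 0.708204 < 0.5 is false → out
[7] lift (-2,-10): star map gives 0.360680; window check -0.1 ≤ 0.360680 < 0.5 is true → IN Λ
[8] lift (2,5): star map gives 0.819660; window check -0.1 ≤ 0.819660 < 0.5 is false → out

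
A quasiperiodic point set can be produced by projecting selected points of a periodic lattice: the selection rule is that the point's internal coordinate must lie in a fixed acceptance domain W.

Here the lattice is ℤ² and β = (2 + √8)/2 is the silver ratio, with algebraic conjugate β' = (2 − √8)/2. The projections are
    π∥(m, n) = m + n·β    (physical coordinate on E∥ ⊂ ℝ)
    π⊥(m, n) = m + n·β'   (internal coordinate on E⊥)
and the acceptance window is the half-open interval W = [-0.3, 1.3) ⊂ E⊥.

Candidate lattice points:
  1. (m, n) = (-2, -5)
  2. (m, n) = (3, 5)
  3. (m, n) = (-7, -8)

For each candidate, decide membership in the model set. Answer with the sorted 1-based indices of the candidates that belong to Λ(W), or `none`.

Compute β' = (2−√8)/2 = -0.414214, so π⊥(m,n) = m -0.414214·n.
[1] lift (-2,-5): star map gives 0.071068; window check -0.3 ≤ 0.071068 < 1.3 is true → IN Λ
[2] lift (3,5): star map gives 0.928932; window check -0.3 ≤ 0.928932 < 1.3 is true → IN Λ
[3] lift (-7,-8): star map gives -3.686292; window check -0.3 ≤ -3.686292 < 1.3 is false → out

1, 2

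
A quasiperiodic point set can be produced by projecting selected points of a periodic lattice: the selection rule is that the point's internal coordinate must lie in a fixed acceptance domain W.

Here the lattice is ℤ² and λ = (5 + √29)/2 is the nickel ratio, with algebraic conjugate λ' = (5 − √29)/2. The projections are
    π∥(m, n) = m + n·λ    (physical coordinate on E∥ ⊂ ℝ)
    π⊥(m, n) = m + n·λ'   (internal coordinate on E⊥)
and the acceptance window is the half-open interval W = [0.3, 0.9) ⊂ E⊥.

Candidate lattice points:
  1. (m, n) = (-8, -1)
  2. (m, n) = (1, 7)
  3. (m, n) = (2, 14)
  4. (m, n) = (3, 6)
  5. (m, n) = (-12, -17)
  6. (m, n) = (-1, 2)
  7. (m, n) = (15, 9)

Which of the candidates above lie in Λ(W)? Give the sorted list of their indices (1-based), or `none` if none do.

Numerically λ ≈ 5.1926 and λ' = −1/λ ≈ -0.1926.
candidate 1: (m,n)=(-8,-1) → π∥ = -8-1·λ ≈ -13.1926, π⊥ = -8-1·λ' ≈ -7.8074 ∉ [0.3, 0.9) ⇒ out
candidate 2: (m,n)=(1,7) → π∥ = 1+7·λ ≈ 37.3481, π⊥ = 1+7·λ' ≈ -0.3481 ∉ [0.3, 0.9) ⇒ out
candidate 3: (m,n)=(2,14) → π∥ = 2+14·λ ≈ 74.6962, π⊥ = 2+14·λ' ≈ -0.6962 ∉ [0.3, 0.9) ⇒ out
candidate 4: (m,n)=(3,6) → π∥ = 3+6·λ ≈ 34.1555, π⊥ = 3+6·λ' ≈ 1.8445 ∉ [0.3, 0.9) ⇒ out
candidate 5: (m,n)=(-12,-17) → π∥ = -12-17·λ ≈ -100.2739, π⊥ = -12-17·λ' ≈ -8.7261 ∉ [0.3, 0.9) ⇒ out
candidate 6: (m,n)=(-1,2) → π∥ = -1+2·λ ≈ 9.3852, π⊥ = -1+2·λ' ≈ -1.3852 ∉ [0.3, 0.9) ⇒ out
candidate 7: (m,n)=(15,9) → π∥ = 15+9·λ ≈ 61.7332, π⊥ = 15+9·λ' ≈ 13.2668 ∉ [0.3, 0.9) ⇒ out

none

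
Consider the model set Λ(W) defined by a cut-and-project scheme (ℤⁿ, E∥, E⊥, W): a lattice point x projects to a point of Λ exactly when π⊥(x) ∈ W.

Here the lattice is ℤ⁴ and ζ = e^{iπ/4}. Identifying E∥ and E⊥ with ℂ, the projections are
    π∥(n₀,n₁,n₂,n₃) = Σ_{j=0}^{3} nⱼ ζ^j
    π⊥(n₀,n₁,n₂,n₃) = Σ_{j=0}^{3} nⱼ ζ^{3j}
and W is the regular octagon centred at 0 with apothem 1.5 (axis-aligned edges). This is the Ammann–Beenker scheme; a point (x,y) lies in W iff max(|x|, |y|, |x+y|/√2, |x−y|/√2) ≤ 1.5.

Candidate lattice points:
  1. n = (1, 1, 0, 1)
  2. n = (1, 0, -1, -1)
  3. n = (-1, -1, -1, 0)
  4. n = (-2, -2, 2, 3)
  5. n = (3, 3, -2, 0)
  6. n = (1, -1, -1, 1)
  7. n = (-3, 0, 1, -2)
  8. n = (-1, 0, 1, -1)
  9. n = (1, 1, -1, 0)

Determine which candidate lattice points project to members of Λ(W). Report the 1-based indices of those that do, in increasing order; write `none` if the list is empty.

π⊥(n) = n₀ + n₁ζ³ + n₂ζ⁶ + n₃ζ⁹ where ζ = e^{iπ/4}.
candidate 1: n = (1, 1, 0, 1) → π⊥ ≈ (+1.000000, +1.414214); max(|x|,|y|,|x±y|/√2) = 1.707107 > 1.5 ⇒ ∉ W
candidate 2: n = (1, 0, -1, -1) → π⊥ ≈ (+0.292893, +0.292893); max(|x|,|y|,|x±y|/√2) = 0.414214 ≤ 1.5 ⇒ ∈ W
candidate 3: n = (-1, -1, -1, 0) → π⊥ ≈ (-0.292893, +0.292893); max(|x|,|y|,|x±y|/√2) = 0.414214 ≤ 1.5 ⇒ ∈ W
candidate 4: n = (-2, -2, 2, 3) → π⊥ ≈ (+1.535534, -1.292893); max(|x|,|y|,|x±y|/√2) = 2.000000 > 1.5 ⇒ ∉ W
candidate 5: n = (3, 3, -2, 0) → π⊥ ≈ (+0.878680, +4.121320); max(|x|,|y|,|x±y|/√2) = 4.121320 > 1.5 ⇒ ∉ W
candidate 6: n = (1, -1, -1, 1) → π⊥ ≈ (+2.414214, +1.000000); max(|x|,|y|,|x±y|/√2) = 2.414214 > 1.5 ⇒ ∉ W
candidate 7: n = (-3, 0, 1, -2) → π⊥ ≈ (-4.414214, -2.414214); max(|x|,|y|,|x±y|/√2) = 4.828427 > 1.5 ⇒ ∉ W
candidate 8: n = (-1, 0, 1, -1) → π⊥ ≈ (-1.707107, -1.707107); max(|x|,|y|,|x±y|/√2) = 2.414214 > 1.5 ⇒ ∉ W
candidate 9: n = (1, 1, -1, 0) → π⊥ ≈ (+0.292893, +1.707107); max(|x|,|y|,|x±y|/√2) = 1.707107 > 1.5 ⇒ ∉ W

2, 3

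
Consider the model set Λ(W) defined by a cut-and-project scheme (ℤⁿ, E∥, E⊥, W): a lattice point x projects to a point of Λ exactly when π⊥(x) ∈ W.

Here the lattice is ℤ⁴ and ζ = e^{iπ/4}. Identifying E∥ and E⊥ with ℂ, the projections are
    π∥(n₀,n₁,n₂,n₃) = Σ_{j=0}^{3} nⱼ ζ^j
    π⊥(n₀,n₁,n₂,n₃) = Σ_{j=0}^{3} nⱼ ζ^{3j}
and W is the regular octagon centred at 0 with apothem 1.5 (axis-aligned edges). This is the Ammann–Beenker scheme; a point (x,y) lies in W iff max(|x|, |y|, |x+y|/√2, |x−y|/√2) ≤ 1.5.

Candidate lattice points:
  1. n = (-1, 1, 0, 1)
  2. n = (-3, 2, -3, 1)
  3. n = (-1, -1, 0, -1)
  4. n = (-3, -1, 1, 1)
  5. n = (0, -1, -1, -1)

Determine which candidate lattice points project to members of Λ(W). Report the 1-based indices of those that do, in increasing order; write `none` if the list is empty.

π⊥(n) = n₀ + n₁ζ³ + n₂ζ⁶ + n₃ζ⁹ where ζ = e^{iπ/4}.
#1 (-1, 1, 0, 1): internal (-1.00000, 1.41421); octagon support 1.70711 vs apothem 1.5 → ∉ W
#2 (-3, 2, -3, 1): internal (-3.70711, 5.12132); octagon support 6.24264 vs apothem 1.5 → ∉ W
#3 (-1, -1, 0, -1): internal (-1.00000, -1.41421); octagon support 1.70711 vs apothem 1.5 → ∉ W
#4 (-3, -1, 1, 1): internal (-1.58579, -1.00000); octagon support 1.82843 vs apothem 1.5 → ∉ W
#5 (0, -1, -1, -1): internal (0.00000, -0.41421); octagon support 0.41421 vs apothem 1.5 → ∈ W

5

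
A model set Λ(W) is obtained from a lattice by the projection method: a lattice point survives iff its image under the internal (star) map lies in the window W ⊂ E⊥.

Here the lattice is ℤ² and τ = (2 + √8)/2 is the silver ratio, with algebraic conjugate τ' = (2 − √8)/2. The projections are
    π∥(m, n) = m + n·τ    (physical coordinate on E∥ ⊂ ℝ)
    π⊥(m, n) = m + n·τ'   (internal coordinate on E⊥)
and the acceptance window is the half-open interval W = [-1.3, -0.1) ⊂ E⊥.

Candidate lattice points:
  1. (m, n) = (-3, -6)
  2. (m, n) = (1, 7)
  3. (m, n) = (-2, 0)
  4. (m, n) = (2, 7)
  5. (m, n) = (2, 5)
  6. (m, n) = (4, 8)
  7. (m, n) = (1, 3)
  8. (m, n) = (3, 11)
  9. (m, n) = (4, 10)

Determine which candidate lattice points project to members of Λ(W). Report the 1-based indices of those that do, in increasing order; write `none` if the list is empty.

Numerically τ ≈ 2.41421 and τ' = −1/τ ≈ -0.41421.
candidate 1: (m,n)=(-3,-6) → π∥ = -3-6·τ ≈ -17.48528, π⊥ = -3-6·τ' ≈ -0.51472 ∈ [-1.3, -0.1) ⇒ IN Λ
candidate 2: (m,n)=(1,7) → π∥ = 1+7·τ ≈ 17.89949, π⊥ = 1+7·τ' ≈ -1.89949 ∉ [-1.3, -0.1) ⇒ out
candidate 3: (m,n)=(-2,0) → π∥ = -2+0·τ ≈ -2.00000, π⊥ = -2+0·τ' ≈ -2.00000 ∉ [-1.3, -0.1) ⇒ out
candidate 4: (m,n)=(2,7) → π∥ = 2+7·τ ≈ 18.89949, π⊥ = 2+7·τ' ≈ -0.89949 ∈ [-1.3, -0.1) ⇒ IN Λ
candidate 5: (m,n)=(2,5) → π∥ = 2+5·τ ≈ 14.07107, π⊥ = 2+5·τ' ≈ -0.07107 ∉ [-1.3, -0.1) ⇒ out
candidate 6: (m,n)=(4,8) → π∥ = 4+8·τ ≈ 23.31371, π⊥ = 4+8·τ' ≈ 0.68629 ∉ [-1.3, -0.1) ⇒ out
candidate 7: (m,n)=(1,3) → π∥ = 1+3·τ ≈ 8.24264, π⊥ = 1+3·τ' ≈ -0.24264 ∈ [-1.3, -0.1) ⇒ IN Λ
candidate 8: (m,n)=(3,11) → π∥ = 3+11·τ ≈ 29.55635, π⊥ = 3+11·τ' ≈ -1.55635 ∉ [-1.3, -0.1) ⇒ out
candidate 9: (m,n)=(4,10) → π∥ = 4+10·τ ≈ 28.14214, π⊥ = 4+10·τ' ≈ -0.14214 ∈ [-1.3, -0.1) ⇒ IN Λ

1, 4, 7, 9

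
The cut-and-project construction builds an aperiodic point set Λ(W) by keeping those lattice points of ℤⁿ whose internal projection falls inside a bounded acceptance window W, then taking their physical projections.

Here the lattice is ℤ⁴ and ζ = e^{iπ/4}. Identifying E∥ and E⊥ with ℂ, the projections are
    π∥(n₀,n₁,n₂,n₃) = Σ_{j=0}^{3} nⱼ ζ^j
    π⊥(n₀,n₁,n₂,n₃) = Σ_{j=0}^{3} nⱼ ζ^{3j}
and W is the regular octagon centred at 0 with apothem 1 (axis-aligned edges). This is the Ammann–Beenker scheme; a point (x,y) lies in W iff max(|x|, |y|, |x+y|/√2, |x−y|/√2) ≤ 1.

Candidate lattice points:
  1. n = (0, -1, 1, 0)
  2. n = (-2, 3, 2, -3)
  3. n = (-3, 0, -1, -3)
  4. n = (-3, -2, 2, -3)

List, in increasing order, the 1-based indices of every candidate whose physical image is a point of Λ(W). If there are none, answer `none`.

none

Internal map: ζ^{3j} for j=0..3 gives (1,0), (−√2/2,√2/2), (0,−1), (√2/2,√2/2).
#1 (0, -1, 1, 0): internal (0.707107, -1.707107); octagon support 1.707107 vs apothem 1 → ∉ W
#2 (-2, 3, 2, -3): internal (-6.242641, -2.000000); octagon support 6.242641 vs apothem 1 → ∉ W
#3 (-3, 0, -1, -3): internal (-5.121320, -1.121320); octagon support 5.121320 vs apothem 1 → ∉ W
#4 (-3, -2, 2, -3): internal (-3.707107, -5.535534); octagon support 6.535534 vs apothem 1 → ∉ W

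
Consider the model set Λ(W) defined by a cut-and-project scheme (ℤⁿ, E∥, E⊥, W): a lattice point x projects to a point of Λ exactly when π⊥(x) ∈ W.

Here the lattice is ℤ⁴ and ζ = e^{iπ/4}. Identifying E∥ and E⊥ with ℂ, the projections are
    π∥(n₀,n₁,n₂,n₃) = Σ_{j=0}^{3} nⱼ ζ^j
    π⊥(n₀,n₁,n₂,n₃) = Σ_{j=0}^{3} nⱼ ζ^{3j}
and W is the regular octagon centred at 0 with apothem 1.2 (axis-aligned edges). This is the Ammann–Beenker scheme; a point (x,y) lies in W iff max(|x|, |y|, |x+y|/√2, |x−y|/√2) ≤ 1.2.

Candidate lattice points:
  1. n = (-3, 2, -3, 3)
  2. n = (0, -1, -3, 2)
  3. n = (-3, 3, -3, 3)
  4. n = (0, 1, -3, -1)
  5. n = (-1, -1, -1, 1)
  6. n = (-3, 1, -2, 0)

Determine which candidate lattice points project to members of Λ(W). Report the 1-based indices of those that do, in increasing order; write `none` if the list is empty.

5

π⊥(n) = n₀ + n₁ζ³ + n₂ζ⁶ + n₃ζ⁹ where ζ = e^{iπ/4}.
#1 (-3, 2, -3, 3): internal (-2.292893, 6.535534); octagon support 6.535534 vs apothem 1.2 → ∉ W
#2 (0, -1, -3, 2): internal (2.121320, 3.707107); octagon support 4.121320 vs apothem 1.2 → ∉ W
#3 (-3, 3, -3, 3): internal (-3.000000, 7.242641); octagon support 7.242641 vs apothem 1.2 → ∉ W
#4 (0, 1, -3, -1): internal (-1.414214, 3.000000); octagon support 3.121320 vs apothem 1.2 → ∉ W
#5 (-1, -1, -1, 1): internal (0.414214, 1.000000); octagon support 1.000000 vs apothem 1.2 → ∈ W
#6 (-3, 1, -2, 0): internal (-3.707107, 2.707107); octagon support 4.535534 vs apothem 1.2 → ∉ W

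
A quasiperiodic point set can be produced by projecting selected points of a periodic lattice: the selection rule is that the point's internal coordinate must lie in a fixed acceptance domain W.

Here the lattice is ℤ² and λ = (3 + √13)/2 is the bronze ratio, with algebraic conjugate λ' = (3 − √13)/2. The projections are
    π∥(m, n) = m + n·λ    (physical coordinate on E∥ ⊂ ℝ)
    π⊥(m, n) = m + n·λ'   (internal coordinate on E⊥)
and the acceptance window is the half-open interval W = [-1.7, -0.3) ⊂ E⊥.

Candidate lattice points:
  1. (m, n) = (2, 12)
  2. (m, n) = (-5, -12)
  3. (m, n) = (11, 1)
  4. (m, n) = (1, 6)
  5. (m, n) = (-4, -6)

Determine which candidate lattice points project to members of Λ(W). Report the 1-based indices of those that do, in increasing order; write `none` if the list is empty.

1, 2, 4

Numerically λ ≈ 3.302776 and λ' = −1/λ ≈ -0.302776.
[1] lift (2,12): star map gives -1.633308; window check -1.7 ≤ -1.633308 < -0.3 is true → IN Λ
[2] lift (-5,-12): star map gives -1.366692; window check -1.7 ≤ -1.366692 < -0.3 is true → IN Λ
[3] lift (11,1): star map gives 10.697224; window check -1.7 ≤ 10.697224 < -0.3 is false → out
[4] lift (1,6): star map gives -0.816654; window check -1.7 ≤ -0.816654 < -0.3 is true → IN Λ
[5] lift (-4,-6): star map gives -2.183346; window check -1.7 ≤ -2.183346 < -0.3 is false → out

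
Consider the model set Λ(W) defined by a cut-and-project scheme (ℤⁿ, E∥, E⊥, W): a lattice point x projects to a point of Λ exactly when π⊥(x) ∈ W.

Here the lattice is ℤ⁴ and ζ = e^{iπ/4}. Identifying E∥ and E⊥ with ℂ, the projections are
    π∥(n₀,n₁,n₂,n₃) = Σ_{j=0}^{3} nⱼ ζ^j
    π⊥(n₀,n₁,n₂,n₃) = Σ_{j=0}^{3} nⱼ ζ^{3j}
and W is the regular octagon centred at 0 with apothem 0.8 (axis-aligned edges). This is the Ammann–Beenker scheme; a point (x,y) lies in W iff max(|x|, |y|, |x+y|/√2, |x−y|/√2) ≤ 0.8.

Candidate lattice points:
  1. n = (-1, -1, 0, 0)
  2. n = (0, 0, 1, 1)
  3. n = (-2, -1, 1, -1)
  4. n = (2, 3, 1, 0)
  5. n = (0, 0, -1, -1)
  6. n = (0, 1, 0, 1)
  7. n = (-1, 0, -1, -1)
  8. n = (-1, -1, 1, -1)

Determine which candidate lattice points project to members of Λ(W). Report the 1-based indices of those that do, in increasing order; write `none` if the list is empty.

With ζ = e^{iπ/4} the internal vectors are ζ^0,ζ^3,ζ^6,ζ^9.
candidate 1: n = (-1, -1, 0, 0) → π⊥ ≈ (-0.29289, -0.70711); max(|x|,|y|,|x±y|/√2) = 0.70711 ≤ 0.8 ⇒ ∈ W
candidate 2: n = (0, 0, 1, 1) → π⊥ ≈ (+0.70711, -0.29289); max(|x|,|y|,|x±y|/√2) = 0.70711 ≤ 0.8 ⇒ ∈ W
candidate 3: n = (-2, -1, 1, -1) → π⊥ ≈ (-2.00000, -2.41421); max(|x|,|y|,|x±y|/√2) = 3.12132 > 0.8 ⇒ ∉ W
candidate 4: n = (2, 3, 1, 0) → π⊥ ≈ (-0.12132, +1.12132); max(|x|,|y|,|x±y|/√2) = 1.12132 > 0.8 ⇒ ∉ W
candidate 5: n = (0, 0, -1, -1) → π⊥ ≈ (-0.70711, +0.29289); max(|x|,|y|,|x±y|/√2) = 0.70711 ≤ 0.8 ⇒ ∈ W
candidate 6: n = (0, 1, 0, 1) → π⊥ ≈ (+0.00000, +1.41421); max(|x|,|y|,|x±y|/√2) = 1.41421 > 0.8 ⇒ ∉ W
candidate 7: n = (-1, 0, -1, -1) → π⊥ ≈ (-1.70711, +0.29289); max(|x|,|y|,|x±y|/√2) = 1.70711 > 0.8 ⇒ ∉ W
candidate 8: n = (-1, -1, 1, -1) → π⊥ ≈ (-1.00000, -2.41421); max(|x|,|y|,|x±y|/√2) = 2.41421 > 0.8 ⇒ ∉ W

1, 2, 5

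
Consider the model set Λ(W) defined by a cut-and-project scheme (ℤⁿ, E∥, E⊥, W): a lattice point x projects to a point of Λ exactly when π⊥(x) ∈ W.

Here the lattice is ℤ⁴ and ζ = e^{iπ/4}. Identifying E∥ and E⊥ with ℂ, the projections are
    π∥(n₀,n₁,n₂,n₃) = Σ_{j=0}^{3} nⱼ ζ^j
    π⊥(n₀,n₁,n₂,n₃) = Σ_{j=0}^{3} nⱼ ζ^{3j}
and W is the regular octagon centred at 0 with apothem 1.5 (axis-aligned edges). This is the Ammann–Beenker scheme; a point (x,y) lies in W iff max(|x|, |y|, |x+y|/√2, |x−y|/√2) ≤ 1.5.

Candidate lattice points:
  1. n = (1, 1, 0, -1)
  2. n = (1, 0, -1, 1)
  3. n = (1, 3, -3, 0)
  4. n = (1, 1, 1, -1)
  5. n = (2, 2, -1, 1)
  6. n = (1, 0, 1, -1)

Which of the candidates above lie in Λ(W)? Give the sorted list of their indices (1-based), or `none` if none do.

1, 4

With ζ = e^{iπ/4} the internal vectors are ζ^0,ζ^3,ζ^6,ζ^9.
#1 (1, 1, 0, -1): internal (-0.414214, 0.000000); octagon support 0.414214 vs apothem 1.5 → ∈ W
#2 (1, 0, -1, 1): internal (1.707107, 1.707107); octagon support 2.414214 vs apothem 1.5 → ∉ W
#3 (1, 3, -3, 0): internal (-1.121320, 5.121320); octagon support 5.121320 vs apothem 1.5 → ∉ W
#4 (1, 1, 1, -1): internal (-0.414214, -1.000000); octagon support 1.000000 vs apothem 1.5 → ∈ W
#5 (2, 2, -1, 1): internal (1.292893, 3.121320); octagon support 3.121320 vs apothem 1.5 → ∉ W
#6 (1, 0, 1, -1): internal (0.292893, -1.707107); octagon support 1.707107 vs apothem 1.5 → ∉ W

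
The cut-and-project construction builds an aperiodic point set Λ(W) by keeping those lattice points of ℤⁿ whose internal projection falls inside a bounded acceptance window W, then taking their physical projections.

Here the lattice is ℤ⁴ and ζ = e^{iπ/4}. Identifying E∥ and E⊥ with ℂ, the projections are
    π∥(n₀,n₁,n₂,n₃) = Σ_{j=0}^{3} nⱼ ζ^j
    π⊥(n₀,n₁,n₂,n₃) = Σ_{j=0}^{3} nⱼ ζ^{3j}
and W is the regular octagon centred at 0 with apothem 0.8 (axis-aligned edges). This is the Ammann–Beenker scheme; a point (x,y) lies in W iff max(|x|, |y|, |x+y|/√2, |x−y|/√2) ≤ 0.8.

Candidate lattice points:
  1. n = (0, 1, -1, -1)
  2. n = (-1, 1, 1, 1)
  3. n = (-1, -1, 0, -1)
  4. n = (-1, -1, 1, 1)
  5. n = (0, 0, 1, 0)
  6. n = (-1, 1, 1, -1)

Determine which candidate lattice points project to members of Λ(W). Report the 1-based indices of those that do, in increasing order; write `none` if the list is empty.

π⊥(n) = n₀ + n₁ζ³ + n₂ζ⁶ + n₃ζ⁹ where ζ = e^{iπ/4}.
candidate 1: n = (0, 1, -1, -1) → π⊥ ≈ (-1.414214, +1.000000); max(|x|,|y|,|x±y|/√2) = 1.707107 > 0.8 ⇒ ∉ W
candidate 2: n = (-1, 1, 1, 1) → π⊥ ≈ (-1.000000, +0.414214); max(|x|,|y|,|x±y|/√2) = 1.000000 > 0.8 ⇒ ∉ W
candidate 3: n = (-1, -1, 0, -1) → π⊥ ≈ (-1.000000, -1.414214); max(|x|,|y|,|x±y|/√2) = 1.707107 > 0.8 ⇒ ∉ W
candidate 4: n = (-1, -1, 1, 1) → π⊥ ≈ (+0.414214, -1.000000); max(|x|,|y|,|x±y|/√2) = 1.000000 > 0.8 ⇒ ∉ W
candidate 5: n = (0, 0, 1, 0) → π⊥ ≈ (+0.000000, -1.000000); max(|x|,|y|,|x±y|/√2) = 1.000000 > 0.8 ⇒ ∉ W
candidate 6: n = (-1, 1, 1, -1) → π⊥ ≈ (-2.414214, -1.000000); max(|x|,|y|,|x±y|/√2) = 2.414214 > 0.8 ⇒ ∉ W

none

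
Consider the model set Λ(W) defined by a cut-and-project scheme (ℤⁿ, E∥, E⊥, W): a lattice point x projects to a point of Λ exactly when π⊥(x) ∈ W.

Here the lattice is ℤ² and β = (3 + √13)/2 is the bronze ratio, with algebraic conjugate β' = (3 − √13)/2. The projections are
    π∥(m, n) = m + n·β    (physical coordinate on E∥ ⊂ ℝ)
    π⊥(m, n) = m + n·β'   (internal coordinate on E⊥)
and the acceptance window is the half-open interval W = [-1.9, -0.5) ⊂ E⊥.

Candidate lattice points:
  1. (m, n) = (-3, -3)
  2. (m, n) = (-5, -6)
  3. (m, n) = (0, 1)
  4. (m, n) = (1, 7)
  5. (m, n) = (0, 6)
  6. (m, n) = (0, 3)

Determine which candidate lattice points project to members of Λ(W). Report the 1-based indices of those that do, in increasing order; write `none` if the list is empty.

4, 5, 6

Compute β' = (3−√13)/2 = -0.3028, so π⊥(m,n) = m -0.3028·n.
[1] lift (-3,-3): star map gives -2.0917; window check -1.9 ≤ -2.0917 < -0.5 is false → out
[2] lift (-5,-6): star map gives -3.1833; window check -1.9 ≤ -3.1833 < -0.5 is false → out
[3] lift (0,1): star map gives -0.3028; window check -1.9 ≤ -0.3028 < -0.5 is false → out
[4] lift (1,7): star map gives -1.1194; window check -1.9 ≤ -1.1194 < -0.5 is true → IN Λ
[5] lift (0,6): star map gives -1.8167; window check -1.9 ≤ -1.8167 < -0.5 is true → IN Λ
[6] lift (0,3): star map gives -0.9083; window check -1.9 ≤ -0.9083 < -0.5 is true → IN Λ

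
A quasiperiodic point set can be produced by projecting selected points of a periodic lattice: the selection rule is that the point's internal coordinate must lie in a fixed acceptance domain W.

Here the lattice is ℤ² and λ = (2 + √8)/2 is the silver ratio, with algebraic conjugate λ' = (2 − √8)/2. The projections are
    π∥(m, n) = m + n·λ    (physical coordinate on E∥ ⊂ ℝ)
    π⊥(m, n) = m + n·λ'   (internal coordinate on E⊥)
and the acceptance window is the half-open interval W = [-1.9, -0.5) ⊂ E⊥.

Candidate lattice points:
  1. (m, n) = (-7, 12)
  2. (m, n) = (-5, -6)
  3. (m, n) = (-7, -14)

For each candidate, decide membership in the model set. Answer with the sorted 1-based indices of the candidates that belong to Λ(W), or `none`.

Numerically λ ≈ 2.4142 and λ' = −1/λ ≈ -0.4142.
[1] lift (-7,12): star map gives -11.9706; window check -1.9 ≤ -11.9706 < -0.5 is false → out
[2] lift (-5,-6): star map gives -2.5147; window check -1.9 ≤ -2.5147 < -0.5 is false → out
[3] lift (-7,-14): star map gives -1.2010; window check -1.9 ≤ -1.2010 < -0.5 is true → IN Λ

3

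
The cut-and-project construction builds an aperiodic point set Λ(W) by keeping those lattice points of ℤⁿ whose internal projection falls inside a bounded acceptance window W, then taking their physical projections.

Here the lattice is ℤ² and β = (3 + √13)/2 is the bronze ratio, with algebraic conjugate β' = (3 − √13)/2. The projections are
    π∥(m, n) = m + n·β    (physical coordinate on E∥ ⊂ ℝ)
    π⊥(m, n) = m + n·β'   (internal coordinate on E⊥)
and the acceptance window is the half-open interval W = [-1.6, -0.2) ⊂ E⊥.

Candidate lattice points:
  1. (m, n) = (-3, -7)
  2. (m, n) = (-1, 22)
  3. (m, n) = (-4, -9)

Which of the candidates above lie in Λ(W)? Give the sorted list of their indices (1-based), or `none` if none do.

1, 3

Compute β' = (3−√13)/2 = -0.302776, so π⊥(m,n) = m -0.302776·n.
candidate 1: (m,n)=(-3,-7) → π∥ = -3-7·β ≈ -26.119429, π⊥ = -3-7·β' ≈ -0.880571 ∈ [-1.6, -0.2) ⇒ IN Λ
candidate 2: (m,n)=(-1,22) → π∥ = -1+22·β ≈ 71.661064, π⊥ = -1+22·β' ≈ -7.661064 ∉ [-1.6, -0.2) ⇒ out
candidate 3: (m,n)=(-4,-9) → π∥ = -4-9·β ≈ -33.724981, π⊥ = -4-9·β' ≈ -1.275019 ∈ [-1.6, -0.2) ⇒ IN Λ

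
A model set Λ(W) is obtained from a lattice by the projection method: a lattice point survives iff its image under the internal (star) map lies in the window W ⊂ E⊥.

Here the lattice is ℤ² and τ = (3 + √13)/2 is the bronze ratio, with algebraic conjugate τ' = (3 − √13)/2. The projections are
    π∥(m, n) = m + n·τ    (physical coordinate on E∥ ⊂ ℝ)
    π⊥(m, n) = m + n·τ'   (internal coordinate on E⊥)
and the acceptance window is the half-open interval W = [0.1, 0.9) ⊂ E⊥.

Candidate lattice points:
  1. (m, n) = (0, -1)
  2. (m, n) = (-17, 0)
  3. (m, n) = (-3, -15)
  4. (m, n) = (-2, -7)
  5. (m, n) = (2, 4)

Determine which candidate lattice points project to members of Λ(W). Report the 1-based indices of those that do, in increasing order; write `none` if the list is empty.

τ' = (3−√13)/2 ≈ -0.302776.
[1] lift (0,-1): star map gives 0.302776; window check 0.1 ≤ 0.302776 < 0.9 is true → IN Λ
[2] lift (-17,0): star map gives -17.000000; window check 0.1 ≤ -17.000000 < 0.9 is false → out
[3] lift (-3,-15): star map gives 1.541635; window check 0.1 ≤ 1.541635 < 0.9 is false → out
[4] lift (-2,-7): star map gives 0.119429; window check 0.1 ≤ 0.119429 < 0.9 is true → IN Λ
[5] lift (2,4): star map gives 0.788897; window check 0.1 ≤ 0.788897 < 0.9 is true → IN Λ

1, 4, 5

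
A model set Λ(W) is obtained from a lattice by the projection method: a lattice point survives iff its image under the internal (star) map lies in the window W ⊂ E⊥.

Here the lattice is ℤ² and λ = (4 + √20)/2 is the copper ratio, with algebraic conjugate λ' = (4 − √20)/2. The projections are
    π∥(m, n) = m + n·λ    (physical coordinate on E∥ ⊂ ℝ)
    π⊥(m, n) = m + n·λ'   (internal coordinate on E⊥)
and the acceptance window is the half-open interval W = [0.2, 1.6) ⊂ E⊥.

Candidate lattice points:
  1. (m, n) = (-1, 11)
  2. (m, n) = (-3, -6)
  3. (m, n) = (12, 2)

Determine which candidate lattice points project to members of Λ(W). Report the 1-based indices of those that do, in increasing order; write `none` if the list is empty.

λ' = (4−√20)/2 ≈ -0.23607.
#1 (-1,11): internal coord -1 + (11)·λ' = -3.59675; -3.59675 ∉ [0.2, 1.6) → out
#2 (-3,-6): internal coord -3 + (-6)·λ' = -1.58359; -1.58359 ∉ [0.2, 1.6) → out
#3 (12,2): internal coord 12 + (2)·λ' = +11.52786; +11.52786 ∉ [0.2, 1.6) → out

none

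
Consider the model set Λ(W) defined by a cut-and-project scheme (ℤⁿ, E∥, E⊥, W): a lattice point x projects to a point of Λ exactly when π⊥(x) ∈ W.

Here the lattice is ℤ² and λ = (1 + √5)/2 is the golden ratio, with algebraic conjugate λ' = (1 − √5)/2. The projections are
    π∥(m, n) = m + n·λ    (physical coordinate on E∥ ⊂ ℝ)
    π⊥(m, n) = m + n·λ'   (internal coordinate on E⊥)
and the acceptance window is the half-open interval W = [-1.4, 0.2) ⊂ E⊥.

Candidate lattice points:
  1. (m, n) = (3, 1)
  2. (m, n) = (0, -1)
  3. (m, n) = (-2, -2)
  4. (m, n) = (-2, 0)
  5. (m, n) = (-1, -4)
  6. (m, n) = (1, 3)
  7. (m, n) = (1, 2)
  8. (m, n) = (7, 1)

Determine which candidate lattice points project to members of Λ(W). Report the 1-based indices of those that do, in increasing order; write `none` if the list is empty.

3, 6, 7

λ' = (1−√5)/2 ≈ -0.6180.
candidate 1: (m,n)=(3,1) → π∥ = 3+1·λ ≈ 4.6180, π⊥ = 3+1·λ' ≈ 2.3820 ∉ [-1.4, 0.2) ⇒ out
candidate 2: (m,n)=(0,-1) → π∥ = 0-1·λ ≈ -1.6180, π⊥ = 0-1·λ' ≈ 0.6180 ∉ [-1.4, 0.2) ⇒ out
candidate 3: (m,n)=(-2,-2) → π∥ = -2-2·λ ≈ -5.2361, π⊥ = -2-2·λ' ≈ -0.7639 ∈ [-1.4, 0.2) ⇒ IN Λ
candidate 4: (m,n)=(-2,0) → π∥ = -2+0·λ ≈ -2.0000, π⊥ = -2+0·λ' ≈ -2.0000 ∉ [-1.4, 0.2) ⇒ out
candidate 5: (m,n)=(-1,-4) → π∥ = -1-4·λ ≈ -7.4721, π⊥ = -1-4·λ' ≈ 1.4721 ∉ [-1.4, 0.2) ⇒ out
candidate 6: (m,n)=(1,3) → π∥ = 1+3·λ ≈ 5.8541, π⊥ = 1+3·λ' ≈ -0.8541 ∈ [-1.4, 0.2) ⇒ IN Λ
candidate 7: (m,n)=(1,2) → π∥ = 1+2·λ ≈ 4.2361, π⊥ = 1+2·λ' ≈ -0.2361 ∈ [-1.4, 0.2) ⇒ IN Λ
candidate 8: (m,n)=(7,1) → π∥ = 7+1·λ ≈ 8.6180, π⊥ = 7+1·λ' ≈ 6.3820 ∉ [-1.4, 0.2) ⇒ out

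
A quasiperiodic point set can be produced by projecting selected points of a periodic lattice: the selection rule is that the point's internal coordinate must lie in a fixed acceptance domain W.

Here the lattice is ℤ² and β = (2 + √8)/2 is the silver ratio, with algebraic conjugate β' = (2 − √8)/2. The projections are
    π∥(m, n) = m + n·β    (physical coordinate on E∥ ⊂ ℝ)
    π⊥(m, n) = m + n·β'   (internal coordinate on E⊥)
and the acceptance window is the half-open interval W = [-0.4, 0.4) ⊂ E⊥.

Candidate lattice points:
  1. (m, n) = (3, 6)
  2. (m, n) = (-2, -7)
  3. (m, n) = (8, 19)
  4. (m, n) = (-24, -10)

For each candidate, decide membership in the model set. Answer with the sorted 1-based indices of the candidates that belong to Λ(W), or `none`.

Numerically β ≈ 2.414214 and β' = −1/β ≈ -0.414214.
#1 (3,6): internal coord 3 + (6)·β' = +0.514719; +0.514719 ∉ [-0.4, 0.4) → out
#2 (-2,-7): internal coord -2 + (-7)·β' = +0.899495; +0.899495 ∉ [-0.4, 0.4) → out
#3 (8,19): internal coord 8 + (19)·β' = +0.129942; +0.129942 ∈ [-0.4, 0.4) → IN Λ
#4 (-24,-10): internal coord -24 + (-10)·β' = -19.857864; -19.857864 ∉ [-0.4, 0.4) → out

3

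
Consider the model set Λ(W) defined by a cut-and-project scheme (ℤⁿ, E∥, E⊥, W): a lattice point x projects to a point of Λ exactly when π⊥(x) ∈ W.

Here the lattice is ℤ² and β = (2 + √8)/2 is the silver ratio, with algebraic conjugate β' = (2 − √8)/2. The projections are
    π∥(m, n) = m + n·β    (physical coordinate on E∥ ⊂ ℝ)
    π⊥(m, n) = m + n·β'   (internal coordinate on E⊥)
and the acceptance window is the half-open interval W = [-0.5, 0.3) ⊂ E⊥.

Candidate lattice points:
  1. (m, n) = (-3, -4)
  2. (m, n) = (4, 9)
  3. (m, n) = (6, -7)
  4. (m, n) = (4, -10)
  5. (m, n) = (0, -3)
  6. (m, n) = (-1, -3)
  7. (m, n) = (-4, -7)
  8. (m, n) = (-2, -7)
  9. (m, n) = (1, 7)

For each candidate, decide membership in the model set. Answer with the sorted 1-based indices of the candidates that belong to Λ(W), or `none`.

2, 6

Numerically β ≈ 2.41421 and β' = −1/β ≈ -0.41421.
[1] lift (-3,-4): star map gives -1.34315; window check -0.5 ≤ -1.34315 < 0.3 is false → out
[2] lift (4,9): star map gives 0.27208; window check -0.5 ≤ 0.27208 < 0.3 is true → IN Λ
[3] lift (6,-7): star map gives 8.89949; window check -0.5 ≤ 8.89949 < 0.3 is false → out
[4] lift (4,-10): star map gives 8.14214; window check -0.5 ≤ 8.14214 < 0.3 is false → out
[5] lift (0,-3): star map gives 1.24264; window check -0.5 ≤ 1.24264 < 0.3 is false → out
[6] lift (-1,-3): star map gives 0.24264; window check -0.5 ≤ 0.24264 < 0.3 is true → IN Λ
[7] lift (-4,-7): star map gives -1.10051; window check -0.5 ≤ -1.10051 < 0.3 is false → out
[8] lift (-2,-7): star map gives 0.89949; window check -0.5 ≤ 0.89949 < 0.3 is false → out
[9] lift (1,7): star map gives -1.89949; window check -0.5 ≤ -1.89949 < 0.3 is false → out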